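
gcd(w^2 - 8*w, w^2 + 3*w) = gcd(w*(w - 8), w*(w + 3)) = w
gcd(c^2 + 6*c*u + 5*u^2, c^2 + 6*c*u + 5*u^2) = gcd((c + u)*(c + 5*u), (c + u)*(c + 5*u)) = c^2 + 6*c*u + 5*u^2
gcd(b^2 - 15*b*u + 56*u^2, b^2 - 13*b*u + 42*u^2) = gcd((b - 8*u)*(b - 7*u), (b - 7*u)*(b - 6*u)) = -b + 7*u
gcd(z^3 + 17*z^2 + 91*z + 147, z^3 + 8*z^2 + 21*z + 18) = z + 3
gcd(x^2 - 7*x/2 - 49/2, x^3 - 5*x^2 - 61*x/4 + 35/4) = x - 7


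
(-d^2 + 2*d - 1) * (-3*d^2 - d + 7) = 3*d^4 - 5*d^3 - 6*d^2 + 15*d - 7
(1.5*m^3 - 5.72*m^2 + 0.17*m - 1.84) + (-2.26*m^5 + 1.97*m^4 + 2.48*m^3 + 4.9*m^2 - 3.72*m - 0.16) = -2.26*m^5 + 1.97*m^4 + 3.98*m^3 - 0.819999999999999*m^2 - 3.55*m - 2.0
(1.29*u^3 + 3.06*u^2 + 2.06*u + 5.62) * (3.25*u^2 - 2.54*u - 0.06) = 4.1925*u^5 + 6.6684*u^4 - 1.1548*u^3 + 12.849*u^2 - 14.3984*u - 0.3372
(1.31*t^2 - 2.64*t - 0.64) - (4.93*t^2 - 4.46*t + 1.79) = -3.62*t^2 + 1.82*t - 2.43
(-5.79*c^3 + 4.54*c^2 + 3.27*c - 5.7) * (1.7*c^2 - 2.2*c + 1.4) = -9.843*c^5 + 20.456*c^4 - 12.535*c^3 - 10.528*c^2 + 17.118*c - 7.98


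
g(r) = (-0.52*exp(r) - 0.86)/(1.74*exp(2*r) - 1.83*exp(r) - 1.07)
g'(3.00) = 0.02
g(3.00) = -0.02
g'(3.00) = 0.02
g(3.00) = -0.02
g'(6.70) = 0.00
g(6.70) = -0.00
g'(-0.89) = 0.06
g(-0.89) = 0.70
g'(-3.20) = -0.03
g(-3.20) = 0.77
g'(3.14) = 0.02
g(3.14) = -0.01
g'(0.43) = 168.13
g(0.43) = -7.26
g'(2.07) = 0.07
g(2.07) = -0.05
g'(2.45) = 0.04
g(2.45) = -0.03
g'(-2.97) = -0.03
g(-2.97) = 0.76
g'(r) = (-0.52*exp(r) - 0.86)*(-3.48*exp(2*r) + 1.83*exp(r))/(1.74*exp(2*r) - 1.83*exp(r) - 1.07)^2 - 0.52*exp(r)/(1.74*exp(2*r) - 1.83*exp(r) - 1.07) = (0.9048*exp(2*r) + 2.9928*exp(r) - 1.0174)*exp(r)/(3.0276*exp(4*r) - 6.3684*exp(3*r) - 0.3747*exp(2*r) + 3.9162*exp(r) + 1.1449)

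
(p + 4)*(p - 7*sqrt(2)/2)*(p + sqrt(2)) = p^3 - 5*sqrt(2)*p^2/2 + 4*p^2 - 10*sqrt(2)*p - 7*p - 28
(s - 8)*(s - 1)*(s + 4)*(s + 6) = s^4 + s^3 - 58*s^2 - 136*s + 192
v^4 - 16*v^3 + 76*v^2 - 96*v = v*(v - 8)*(v - 6)*(v - 2)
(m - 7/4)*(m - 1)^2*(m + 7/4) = m^4 - 2*m^3 - 33*m^2/16 + 49*m/8 - 49/16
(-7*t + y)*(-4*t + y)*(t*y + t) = 28*t^3*y + 28*t^3 - 11*t^2*y^2 - 11*t^2*y + t*y^3 + t*y^2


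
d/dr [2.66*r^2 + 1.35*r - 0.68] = 5.32*r + 1.35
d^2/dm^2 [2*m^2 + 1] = 4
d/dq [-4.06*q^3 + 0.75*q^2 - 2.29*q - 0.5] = -12.18*q^2 + 1.5*q - 2.29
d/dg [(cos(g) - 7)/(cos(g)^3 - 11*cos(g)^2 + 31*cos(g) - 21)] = 2*(cos(g) - 2)*sin(g)/((cos(g) - 3)^2*(cos(g) - 1)^2)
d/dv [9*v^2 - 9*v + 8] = 18*v - 9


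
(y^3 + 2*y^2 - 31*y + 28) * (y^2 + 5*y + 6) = y^5 + 7*y^4 - 15*y^3 - 115*y^2 - 46*y + 168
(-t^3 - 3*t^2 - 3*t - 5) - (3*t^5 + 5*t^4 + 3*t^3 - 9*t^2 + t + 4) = -3*t^5 - 5*t^4 - 4*t^3 + 6*t^2 - 4*t - 9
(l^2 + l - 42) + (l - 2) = l^2 + 2*l - 44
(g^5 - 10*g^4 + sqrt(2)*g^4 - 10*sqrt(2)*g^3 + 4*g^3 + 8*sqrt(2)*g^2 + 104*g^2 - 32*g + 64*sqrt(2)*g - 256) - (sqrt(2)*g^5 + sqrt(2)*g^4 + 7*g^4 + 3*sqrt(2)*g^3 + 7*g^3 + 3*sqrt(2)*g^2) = -sqrt(2)*g^5 + g^5 - 17*g^4 - 13*sqrt(2)*g^3 - 3*g^3 + 5*sqrt(2)*g^2 + 104*g^2 - 32*g + 64*sqrt(2)*g - 256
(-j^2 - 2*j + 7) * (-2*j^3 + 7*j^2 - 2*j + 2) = 2*j^5 - 3*j^4 - 26*j^3 + 51*j^2 - 18*j + 14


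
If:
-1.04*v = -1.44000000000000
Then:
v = 1.38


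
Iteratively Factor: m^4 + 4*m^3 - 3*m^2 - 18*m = (m + 3)*(m^3 + m^2 - 6*m) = (m - 2)*(m + 3)*(m^2 + 3*m) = m*(m - 2)*(m + 3)*(m + 3)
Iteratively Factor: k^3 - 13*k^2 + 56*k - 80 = (k - 5)*(k^2 - 8*k + 16) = (k - 5)*(k - 4)*(k - 4)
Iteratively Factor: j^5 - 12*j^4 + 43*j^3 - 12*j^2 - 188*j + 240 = (j - 4)*(j^4 - 8*j^3 + 11*j^2 + 32*j - 60) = (j - 5)*(j - 4)*(j^3 - 3*j^2 - 4*j + 12) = (j - 5)*(j - 4)*(j - 2)*(j^2 - j - 6) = (j - 5)*(j - 4)*(j - 2)*(j + 2)*(j - 3)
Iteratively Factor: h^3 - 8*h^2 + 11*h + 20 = (h - 4)*(h^2 - 4*h - 5) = (h - 4)*(h + 1)*(h - 5)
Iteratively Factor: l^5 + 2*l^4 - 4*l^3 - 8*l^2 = (l + 2)*(l^4 - 4*l^2) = (l - 2)*(l + 2)*(l^3 + 2*l^2) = l*(l - 2)*(l + 2)*(l^2 + 2*l) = l^2*(l - 2)*(l + 2)*(l + 2)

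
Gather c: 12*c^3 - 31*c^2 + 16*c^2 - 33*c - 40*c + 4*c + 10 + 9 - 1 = 12*c^3 - 15*c^2 - 69*c + 18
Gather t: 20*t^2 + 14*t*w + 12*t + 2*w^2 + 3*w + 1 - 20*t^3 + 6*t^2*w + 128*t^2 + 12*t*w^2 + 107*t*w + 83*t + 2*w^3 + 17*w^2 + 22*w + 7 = -20*t^3 + t^2*(6*w + 148) + t*(12*w^2 + 121*w + 95) + 2*w^3 + 19*w^2 + 25*w + 8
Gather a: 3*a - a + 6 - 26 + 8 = 2*a - 12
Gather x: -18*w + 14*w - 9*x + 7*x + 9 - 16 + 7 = -4*w - 2*x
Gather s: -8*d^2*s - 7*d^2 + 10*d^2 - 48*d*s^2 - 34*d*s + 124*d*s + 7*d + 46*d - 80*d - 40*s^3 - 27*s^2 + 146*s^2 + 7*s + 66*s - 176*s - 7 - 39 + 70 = 3*d^2 - 27*d - 40*s^3 + s^2*(119 - 48*d) + s*(-8*d^2 + 90*d - 103) + 24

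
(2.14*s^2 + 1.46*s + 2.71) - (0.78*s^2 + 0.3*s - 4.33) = 1.36*s^2 + 1.16*s + 7.04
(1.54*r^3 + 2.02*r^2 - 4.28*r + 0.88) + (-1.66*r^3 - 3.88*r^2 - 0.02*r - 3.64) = -0.12*r^3 - 1.86*r^2 - 4.3*r - 2.76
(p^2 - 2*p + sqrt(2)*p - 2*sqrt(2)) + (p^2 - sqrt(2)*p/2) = 2*p^2 - 2*p + sqrt(2)*p/2 - 2*sqrt(2)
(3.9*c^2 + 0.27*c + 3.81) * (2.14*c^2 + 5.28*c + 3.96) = 8.346*c^4 + 21.1698*c^3 + 25.023*c^2 + 21.186*c + 15.0876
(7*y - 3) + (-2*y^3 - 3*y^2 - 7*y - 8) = -2*y^3 - 3*y^2 - 11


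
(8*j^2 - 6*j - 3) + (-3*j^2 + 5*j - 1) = 5*j^2 - j - 4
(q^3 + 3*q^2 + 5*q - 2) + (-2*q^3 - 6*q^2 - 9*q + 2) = -q^3 - 3*q^2 - 4*q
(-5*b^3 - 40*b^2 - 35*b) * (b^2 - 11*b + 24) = -5*b^5 + 15*b^4 + 285*b^3 - 575*b^2 - 840*b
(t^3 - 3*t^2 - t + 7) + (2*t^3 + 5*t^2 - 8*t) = 3*t^3 + 2*t^2 - 9*t + 7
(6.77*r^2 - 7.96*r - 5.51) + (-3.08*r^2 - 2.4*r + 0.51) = 3.69*r^2 - 10.36*r - 5.0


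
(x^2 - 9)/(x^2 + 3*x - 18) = (x + 3)/(x + 6)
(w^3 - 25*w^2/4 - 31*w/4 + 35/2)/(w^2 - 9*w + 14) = (4*w^2 + 3*w - 10)/(4*(w - 2))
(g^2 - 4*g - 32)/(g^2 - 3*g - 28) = (g - 8)/(g - 7)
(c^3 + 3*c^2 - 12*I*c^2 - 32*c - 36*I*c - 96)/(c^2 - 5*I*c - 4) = (c^2 + c*(3 - 8*I) - 24*I)/(c - I)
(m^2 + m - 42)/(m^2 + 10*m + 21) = (m - 6)/(m + 3)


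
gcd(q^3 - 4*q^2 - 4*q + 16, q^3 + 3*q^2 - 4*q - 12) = q^2 - 4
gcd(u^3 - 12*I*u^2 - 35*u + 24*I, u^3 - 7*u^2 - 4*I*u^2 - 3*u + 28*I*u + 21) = u^2 - 4*I*u - 3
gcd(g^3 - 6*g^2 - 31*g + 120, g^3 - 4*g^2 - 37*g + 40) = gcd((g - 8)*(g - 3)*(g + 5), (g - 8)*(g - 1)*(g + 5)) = g^2 - 3*g - 40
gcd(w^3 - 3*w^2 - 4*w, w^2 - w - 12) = w - 4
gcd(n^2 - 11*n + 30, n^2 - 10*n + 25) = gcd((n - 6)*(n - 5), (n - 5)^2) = n - 5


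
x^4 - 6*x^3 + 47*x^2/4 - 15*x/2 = x*(x - 5/2)*(x - 2)*(x - 3/2)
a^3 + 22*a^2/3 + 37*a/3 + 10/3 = (a + 1/3)*(a + 2)*(a + 5)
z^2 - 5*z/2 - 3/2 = (z - 3)*(z + 1/2)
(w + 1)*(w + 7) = w^2 + 8*w + 7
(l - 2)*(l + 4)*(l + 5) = l^3 + 7*l^2 + 2*l - 40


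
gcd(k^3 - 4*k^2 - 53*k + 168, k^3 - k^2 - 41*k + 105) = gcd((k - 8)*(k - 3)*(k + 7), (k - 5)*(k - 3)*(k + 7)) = k^2 + 4*k - 21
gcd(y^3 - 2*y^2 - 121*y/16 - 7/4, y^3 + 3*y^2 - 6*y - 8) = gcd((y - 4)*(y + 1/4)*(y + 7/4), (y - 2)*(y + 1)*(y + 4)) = 1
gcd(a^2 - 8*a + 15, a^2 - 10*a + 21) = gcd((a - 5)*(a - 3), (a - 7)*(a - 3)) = a - 3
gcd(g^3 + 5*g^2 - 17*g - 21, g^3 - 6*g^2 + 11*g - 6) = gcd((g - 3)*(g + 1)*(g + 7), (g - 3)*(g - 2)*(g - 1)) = g - 3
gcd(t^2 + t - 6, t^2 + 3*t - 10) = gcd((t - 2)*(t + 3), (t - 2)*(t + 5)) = t - 2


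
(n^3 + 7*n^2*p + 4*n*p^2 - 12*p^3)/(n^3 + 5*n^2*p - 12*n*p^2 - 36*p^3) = (-n + p)/(-n + 3*p)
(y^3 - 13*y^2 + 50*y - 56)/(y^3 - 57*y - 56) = (-y^3 + 13*y^2 - 50*y + 56)/(-y^3 + 57*y + 56)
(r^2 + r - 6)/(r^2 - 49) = (r^2 + r - 6)/(r^2 - 49)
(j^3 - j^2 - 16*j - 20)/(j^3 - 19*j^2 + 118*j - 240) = (j^2 + 4*j + 4)/(j^2 - 14*j + 48)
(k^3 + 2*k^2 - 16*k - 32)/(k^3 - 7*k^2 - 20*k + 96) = (k^2 - 2*k - 8)/(k^2 - 11*k + 24)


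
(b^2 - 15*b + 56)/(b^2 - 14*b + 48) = (b - 7)/(b - 6)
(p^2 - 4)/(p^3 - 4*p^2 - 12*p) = (p - 2)/(p*(p - 6))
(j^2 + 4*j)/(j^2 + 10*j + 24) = j/(j + 6)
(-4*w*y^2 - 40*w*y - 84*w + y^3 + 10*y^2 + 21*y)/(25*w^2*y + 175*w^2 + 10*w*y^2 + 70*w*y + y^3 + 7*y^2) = (-4*w*y - 12*w + y^2 + 3*y)/(25*w^2 + 10*w*y + y^2)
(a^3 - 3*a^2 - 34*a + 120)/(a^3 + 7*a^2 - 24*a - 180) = (a - 4)/(a + 6)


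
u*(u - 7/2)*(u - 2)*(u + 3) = u^4 - 5*u^3/2 - 19*u^2/2 + 21*u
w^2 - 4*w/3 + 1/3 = (w - 1)*(w - 1/3)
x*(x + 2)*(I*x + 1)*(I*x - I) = -x^4 - x^3 + I*x^3 + 2*x^2 + I*x^2 - 2*I*x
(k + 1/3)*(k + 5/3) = k^2 + 2*k + 5/9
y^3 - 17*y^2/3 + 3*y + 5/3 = (y - 5)*(y - 1)*(y + 1/3)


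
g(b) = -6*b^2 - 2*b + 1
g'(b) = -12*b - 2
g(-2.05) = -20.12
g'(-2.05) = 22.60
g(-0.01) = 1.02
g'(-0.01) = -1.88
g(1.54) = -16.31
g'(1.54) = -20.48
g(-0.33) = 1.01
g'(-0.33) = 1.96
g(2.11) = -29.93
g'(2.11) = -27.32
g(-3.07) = -49.41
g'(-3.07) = 34.84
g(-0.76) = -0.95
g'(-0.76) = 7.12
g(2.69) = -47.80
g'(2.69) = -34.28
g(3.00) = -59.00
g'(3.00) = -38.00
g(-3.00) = -47.00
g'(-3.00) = 34.00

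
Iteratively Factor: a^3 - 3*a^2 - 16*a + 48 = (a - 3)*(a^2 - 16) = (a - 3)*(a + 4)*(a - 4)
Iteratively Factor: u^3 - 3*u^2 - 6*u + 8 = (u - 1)*(u^2 - 2*u - 8) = (u - 4)*(u - 1)*(u + 2)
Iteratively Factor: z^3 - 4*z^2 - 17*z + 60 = (z - 3)*(z^2 - z - 20) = (z - 3)*(z + 4)*(z - 5)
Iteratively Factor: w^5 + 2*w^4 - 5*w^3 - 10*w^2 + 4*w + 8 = (w + 2)*(w^4 - 5*w^2 + 4) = (w - 1)*(w + 2)*(w^3 + w^2 - 4*w - 4) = (w - 1)*(w + 1)*(w + 2)*(w^2 - 4) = (w - 2)*(w - 1)*(w + 1)*(w + 2)*(w + 2)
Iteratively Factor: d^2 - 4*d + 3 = (d - 1)*(d - 3)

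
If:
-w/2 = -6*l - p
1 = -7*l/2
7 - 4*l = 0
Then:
No Solution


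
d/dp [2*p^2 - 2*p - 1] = 4*p - 2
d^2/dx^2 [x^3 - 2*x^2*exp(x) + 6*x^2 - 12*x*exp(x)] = -2*x^2*exp(x) - 20*x*exp(x) + 6*x - 28*exp(x) + 12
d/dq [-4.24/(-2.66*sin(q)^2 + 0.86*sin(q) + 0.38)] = (3.6464 - 22.5568*sin(q))*cos(q)/(-2.66*sin(q)^2 + 0.86*sin(q) + 0.38)^2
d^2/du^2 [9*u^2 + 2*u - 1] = 18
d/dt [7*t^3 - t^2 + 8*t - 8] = 21*t^2 - 2*t + 8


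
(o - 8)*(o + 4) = o^2 - 4*o - 32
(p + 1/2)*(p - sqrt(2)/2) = p^2 - sqrt(2)*p/2 + p/2 - sqrt(2)/4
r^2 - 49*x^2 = (r - 7*x)*(r + 7*x)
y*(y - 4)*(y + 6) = y^3 + 2*y^2 - 24*y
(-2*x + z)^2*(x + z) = 4*x^3 - 3*x*z^2 + z^3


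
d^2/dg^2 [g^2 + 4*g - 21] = 2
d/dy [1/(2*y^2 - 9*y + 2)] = (9 - 4*y)/(2*y^2 - 9*y + 2)^2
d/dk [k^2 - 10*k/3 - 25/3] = 2*k - 10/3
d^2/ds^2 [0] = 0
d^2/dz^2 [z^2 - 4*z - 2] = 2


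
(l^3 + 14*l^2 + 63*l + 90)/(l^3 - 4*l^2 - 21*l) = (l^2 + 11*l + 30)/(l*(l - 7))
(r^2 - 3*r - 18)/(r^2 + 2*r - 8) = (r^2 - 3*r - 18)/(r^2 + 2*r - 8)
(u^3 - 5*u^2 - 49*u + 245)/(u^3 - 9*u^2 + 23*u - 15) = (u^2 - 49)/(u^2 - 4*u + 3)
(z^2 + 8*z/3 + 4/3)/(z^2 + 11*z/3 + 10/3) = (3*z + 2)/(3*z + 5)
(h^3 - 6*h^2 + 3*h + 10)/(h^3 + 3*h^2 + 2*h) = (h^2 - 7*h + 10)/(h*(h + 2))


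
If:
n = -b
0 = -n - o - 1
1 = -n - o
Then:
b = o + 1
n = -o - 1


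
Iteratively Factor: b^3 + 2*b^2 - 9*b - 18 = (b - 3)*(b^2 + 5*b + 6) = (b - 3)*(b + 2)*(b + 3)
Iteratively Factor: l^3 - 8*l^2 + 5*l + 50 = (l - 5)*(l^2 - 3*l - 10) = (l - 5)*(l + 2)*(l - 5)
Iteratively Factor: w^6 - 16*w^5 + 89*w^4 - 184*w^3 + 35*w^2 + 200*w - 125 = (w - 5)*(w^5 - 11*w^4 + 34*w^3 - 14*w^2 - 35*w + 25) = (w - 5)*(w - 1)*(w^4 - 10*w^3 + 24*w^2 + 10*w - 25) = (w - 5)^2*(w - 1)*(w^3 - 5*w^2 - w + 5) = (w - 5)^3*(w - 1)*(w^2 - 1) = (w - 5)^3*(w - 1)^2*(w + 1)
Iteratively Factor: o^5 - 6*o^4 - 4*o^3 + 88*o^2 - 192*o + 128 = (o - 2)*(o^4 - 4*o^3 - 12*o^2 + 64*o - 64) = (o - 4)*(o - 2)*(o^3 - 12*o + 16) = (o - 4)*(o - 2)^2*(o^2 + 2*o - 8) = (o - 4)*(o - 2)^3*(o + 4)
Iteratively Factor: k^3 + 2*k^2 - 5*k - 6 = (k - 2)*(k^2 + 4*k + 3) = (k - 2)*(k + 1)*(k + 3)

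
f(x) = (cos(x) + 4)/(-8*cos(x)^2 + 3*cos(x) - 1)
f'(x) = (-16*sin(x)*cos(x) + 3*sin(x))*(cos(x) + 4)/(-8*cos(x)^2 + 3*cos(x) - 1)^2 - sin(x)/(-8*cos(x)^2 + 3*cos(x) - 1)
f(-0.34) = -0.94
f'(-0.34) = 0.65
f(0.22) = -0.87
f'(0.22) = -0.38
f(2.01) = -0.96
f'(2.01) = 2.53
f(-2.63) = -0.32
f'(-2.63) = -0.33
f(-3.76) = -0.36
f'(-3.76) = 0.45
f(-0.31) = -0.92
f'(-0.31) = 0.58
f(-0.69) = -1.39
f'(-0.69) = 2.21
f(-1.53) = -4.54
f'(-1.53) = -13.06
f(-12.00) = -1.16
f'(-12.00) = -1.44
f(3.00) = -0.25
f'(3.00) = 0.07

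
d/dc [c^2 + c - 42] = 2*c + 1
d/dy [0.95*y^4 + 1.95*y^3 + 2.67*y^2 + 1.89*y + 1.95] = 3.8*y^3 + 5.85*y^2 + 5.34*y + 1.89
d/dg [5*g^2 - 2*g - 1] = 10*g - 2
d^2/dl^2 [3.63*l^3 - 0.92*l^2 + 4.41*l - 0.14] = 21.78*l - 1.84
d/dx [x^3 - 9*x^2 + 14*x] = 3*x^2 - 18*x + 14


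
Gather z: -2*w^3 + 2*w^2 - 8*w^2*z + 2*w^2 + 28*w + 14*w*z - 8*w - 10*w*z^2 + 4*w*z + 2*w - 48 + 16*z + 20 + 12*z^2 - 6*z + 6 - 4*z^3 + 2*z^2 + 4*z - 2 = -2*w^3 + 4*w^2 + 22*w - 4*z^3 + z^2*(14 - 10*w) + z*(-8*w^2 + 18*w + 14) - 24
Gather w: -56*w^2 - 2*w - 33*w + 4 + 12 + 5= -56*w^2 - 35*w + 21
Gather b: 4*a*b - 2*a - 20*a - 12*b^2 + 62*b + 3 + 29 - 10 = -22*a - 12*b^2 + b*(4*a + 62) + 22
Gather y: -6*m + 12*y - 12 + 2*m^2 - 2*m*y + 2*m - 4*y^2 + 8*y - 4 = 2*m^2 - 4*m - 4*y^2 + y*(20 - 2*m) - 16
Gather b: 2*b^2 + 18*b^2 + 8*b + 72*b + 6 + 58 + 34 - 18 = 20*b^2 + 80*b + 80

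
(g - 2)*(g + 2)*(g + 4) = g^3 + 4*g^2 - 4*g - 16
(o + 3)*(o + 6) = o^2 + 9*o + 18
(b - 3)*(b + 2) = b^2 - b - 6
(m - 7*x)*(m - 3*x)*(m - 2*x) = m^3 - 12*m^2*x + 41*m*x^2 - 42*x^3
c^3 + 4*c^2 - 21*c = c*(c - 3)*(c + 7)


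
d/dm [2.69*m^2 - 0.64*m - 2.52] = 5.38*m - 0.64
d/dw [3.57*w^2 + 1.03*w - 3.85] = 7.14*w + 1.03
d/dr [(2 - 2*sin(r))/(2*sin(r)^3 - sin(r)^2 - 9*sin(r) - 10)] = 2*(4*sin(r)^3 - 7*sin(r)^2 + 2*sin(r) + 19)*cos(r)/(-2*sin(r)^3 + sin(r)^2 + 9*sin(r) + 10)^2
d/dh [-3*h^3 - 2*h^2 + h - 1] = -9*h^2 - 4*h + 1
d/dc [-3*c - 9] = -3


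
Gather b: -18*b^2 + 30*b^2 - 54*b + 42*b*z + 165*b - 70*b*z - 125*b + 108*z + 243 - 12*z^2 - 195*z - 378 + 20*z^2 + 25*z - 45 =12*b^2 + b*(-28*z - 14) + 8*z^2 - 62*z - 180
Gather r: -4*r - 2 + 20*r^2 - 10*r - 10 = 20*r^2 - 14*r - 12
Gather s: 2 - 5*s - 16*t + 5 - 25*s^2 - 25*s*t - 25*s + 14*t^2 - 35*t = -25*s^2 + s*(-25*t - 30) + 14*t^2 - 51*t + 7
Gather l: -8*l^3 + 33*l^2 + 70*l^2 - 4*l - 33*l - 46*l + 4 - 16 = -8*l^3 + 103*l^2 - 83*l - 12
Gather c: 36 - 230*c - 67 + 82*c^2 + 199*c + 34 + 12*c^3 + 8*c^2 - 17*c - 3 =12*c^3 + 90*c^2 - 48*c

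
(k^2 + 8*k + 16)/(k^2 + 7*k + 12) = (k + 4)/(k + 3)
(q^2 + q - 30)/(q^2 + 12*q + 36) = (q - 5)/(q + 6)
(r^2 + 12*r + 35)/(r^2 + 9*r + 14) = (r + 5)/(r + 2)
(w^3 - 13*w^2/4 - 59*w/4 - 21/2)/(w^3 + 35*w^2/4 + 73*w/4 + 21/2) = (w - 6)/(w + 6)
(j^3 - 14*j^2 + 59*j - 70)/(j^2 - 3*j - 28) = (j^2 - 7*j + 10)/(j + 4)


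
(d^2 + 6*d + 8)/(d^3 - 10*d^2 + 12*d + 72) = (d + 4)/(d^2 - 12*d + 36)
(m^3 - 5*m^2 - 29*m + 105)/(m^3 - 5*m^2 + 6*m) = (m^2 - 2*m - 35)/(m*(m - 2))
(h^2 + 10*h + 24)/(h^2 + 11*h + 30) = (h + 4)/(h + 5)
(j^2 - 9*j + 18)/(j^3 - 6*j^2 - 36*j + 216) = (j - 3)/(j^2 - 36)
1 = 1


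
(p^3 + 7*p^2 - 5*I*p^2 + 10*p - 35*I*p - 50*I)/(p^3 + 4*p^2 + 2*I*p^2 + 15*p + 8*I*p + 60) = (p^3 + p^2*(7 - 5*I) + p*(10 - 35*I) - 50*I)/(p^3 + p^2*(4 + 2*I) + p*(15 + 8*I) + 60)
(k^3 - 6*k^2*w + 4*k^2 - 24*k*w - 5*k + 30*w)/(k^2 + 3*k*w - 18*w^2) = (k^3 - 6*k^2*w + 4*k^2 - 24*k*w - 5*k + 30*w)/(k^2 + 3*k*w - 18*w^2)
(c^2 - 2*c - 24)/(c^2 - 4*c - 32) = (c - 6)/(c - 8)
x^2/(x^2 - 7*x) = x/(x - 7)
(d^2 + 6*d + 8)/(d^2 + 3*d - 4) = (d + 2)/(d - 1)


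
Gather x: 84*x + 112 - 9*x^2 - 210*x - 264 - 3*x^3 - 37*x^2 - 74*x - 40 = -3*x^3 - 46*x^2 - 200*x - 192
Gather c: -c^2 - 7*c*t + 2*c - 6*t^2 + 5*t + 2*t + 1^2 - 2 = -c^2 + c*(2 - 7*t) - 6*t^2 + 7*t - 1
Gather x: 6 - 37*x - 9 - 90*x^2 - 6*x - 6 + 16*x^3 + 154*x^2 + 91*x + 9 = 16*x^3 + 64*x^2 + 48*x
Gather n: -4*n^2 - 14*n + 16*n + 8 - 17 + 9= -4*n^2 + 2*n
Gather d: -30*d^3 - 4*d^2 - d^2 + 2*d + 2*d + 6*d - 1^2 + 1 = -30*d^3 - 5*d^2 + 10*d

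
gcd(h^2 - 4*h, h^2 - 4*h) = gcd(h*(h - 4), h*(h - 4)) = h^2 - 4*h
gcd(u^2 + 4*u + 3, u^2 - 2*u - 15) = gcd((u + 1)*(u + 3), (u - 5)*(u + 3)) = u + 3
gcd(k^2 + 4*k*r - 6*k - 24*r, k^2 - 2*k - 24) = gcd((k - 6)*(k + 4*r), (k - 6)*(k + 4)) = k - 6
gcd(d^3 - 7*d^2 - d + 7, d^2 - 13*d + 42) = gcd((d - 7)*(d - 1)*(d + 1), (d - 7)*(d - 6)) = d - 7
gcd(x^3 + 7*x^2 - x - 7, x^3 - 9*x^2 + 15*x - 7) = x - 1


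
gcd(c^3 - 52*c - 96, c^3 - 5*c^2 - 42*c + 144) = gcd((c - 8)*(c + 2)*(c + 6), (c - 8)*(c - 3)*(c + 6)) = c^2 - 2*c - 48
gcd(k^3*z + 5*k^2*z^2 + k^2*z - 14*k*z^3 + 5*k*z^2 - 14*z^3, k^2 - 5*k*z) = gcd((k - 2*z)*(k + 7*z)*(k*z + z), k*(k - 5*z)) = 1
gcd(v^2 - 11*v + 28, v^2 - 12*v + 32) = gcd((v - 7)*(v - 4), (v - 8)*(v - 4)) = v - 4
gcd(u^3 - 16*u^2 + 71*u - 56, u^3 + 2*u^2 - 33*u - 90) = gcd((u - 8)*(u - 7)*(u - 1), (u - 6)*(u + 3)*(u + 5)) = 1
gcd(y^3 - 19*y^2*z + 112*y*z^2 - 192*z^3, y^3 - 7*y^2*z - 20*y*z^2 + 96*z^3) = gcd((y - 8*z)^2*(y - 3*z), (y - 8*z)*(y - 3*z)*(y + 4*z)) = y^2 - 11*y*z + 24*z^2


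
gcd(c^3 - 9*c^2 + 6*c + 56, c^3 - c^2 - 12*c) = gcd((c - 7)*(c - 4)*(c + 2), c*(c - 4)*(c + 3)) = c - 4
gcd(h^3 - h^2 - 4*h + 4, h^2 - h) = h - 1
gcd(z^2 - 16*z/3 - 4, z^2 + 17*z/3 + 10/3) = z + 2/3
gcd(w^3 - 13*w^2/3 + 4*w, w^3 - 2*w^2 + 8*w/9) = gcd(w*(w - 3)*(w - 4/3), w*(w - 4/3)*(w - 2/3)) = w^2 - 4*w/3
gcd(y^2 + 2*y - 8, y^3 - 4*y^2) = 1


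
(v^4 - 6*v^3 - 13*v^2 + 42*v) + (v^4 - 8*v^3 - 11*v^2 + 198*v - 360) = 2*v^4 - 14*v^3 - 24*v^2 + 240*v - 360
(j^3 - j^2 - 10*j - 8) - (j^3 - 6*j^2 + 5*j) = 5*j^2 - 15*j - 8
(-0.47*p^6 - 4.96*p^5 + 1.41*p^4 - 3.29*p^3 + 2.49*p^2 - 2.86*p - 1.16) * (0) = 0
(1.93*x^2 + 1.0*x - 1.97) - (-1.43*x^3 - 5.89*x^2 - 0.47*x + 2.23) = 1.43*x^3 + 7.82*x^2 + 1.47*x - 4.2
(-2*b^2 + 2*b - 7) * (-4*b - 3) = 8*b^3 - 2*b^2 + 22*b + 21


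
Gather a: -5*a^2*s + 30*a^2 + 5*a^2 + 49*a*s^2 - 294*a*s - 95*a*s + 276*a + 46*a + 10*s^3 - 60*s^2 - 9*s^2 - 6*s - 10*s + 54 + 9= a^2*(35 - 5*s) + a*(49*s^2 - 389*s + 322) + 10*s^3 - 69*s^2 - 16*s + 63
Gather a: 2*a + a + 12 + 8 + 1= 3*a + 21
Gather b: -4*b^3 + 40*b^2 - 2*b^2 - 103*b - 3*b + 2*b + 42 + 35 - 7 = -4*b^3 + 38*b^2 - 104*b + 70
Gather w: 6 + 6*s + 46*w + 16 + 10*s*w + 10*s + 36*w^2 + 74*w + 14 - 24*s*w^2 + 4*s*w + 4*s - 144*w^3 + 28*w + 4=20*s - 144*w^3 + w^2*(36 - 24*s) + w*(14*s + 148) + 40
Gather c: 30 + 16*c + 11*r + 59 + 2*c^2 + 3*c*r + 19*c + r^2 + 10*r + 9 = 2*c^2 + c*(3*r + 35) + r^2 + 21*r + 98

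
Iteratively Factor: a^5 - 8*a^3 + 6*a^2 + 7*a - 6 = (a + 1)*(a^4 - a^3 - 7*a^2 + 13*a - 6) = (a - 1)*(a + 1)*(a^3 - 7*a + 6) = (a - 1)^2*(a + 1)*(a^2 + a - 6) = (a - 2)*(a - 1)^2*(a + 1)*(a + 3)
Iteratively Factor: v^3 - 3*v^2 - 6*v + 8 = (v - 1)*(v^2 - 2*v - 8) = (v - 1)*(v + 2)*(v - 4)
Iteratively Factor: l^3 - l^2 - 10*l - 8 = (l - 4)*(l^2 + 3*l + 2) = (l - 4)*(l + 2)*(l + 1)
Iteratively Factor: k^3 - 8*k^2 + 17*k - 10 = (k - 1)*(k^2 - 7*k + 10) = (k - 5)*(k - 1)*(k - 2)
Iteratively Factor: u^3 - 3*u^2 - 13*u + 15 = (u - 5)*(u^2 + 2*u - 3) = (u - 5)*(u - 1)*(u + 3)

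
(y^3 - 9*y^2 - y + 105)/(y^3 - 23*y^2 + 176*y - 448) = (y^2 - 2*y - 15)/(y^2 - 16*y + 64)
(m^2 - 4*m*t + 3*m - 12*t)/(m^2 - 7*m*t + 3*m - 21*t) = (-m + 4*t)/(-m + 7*t)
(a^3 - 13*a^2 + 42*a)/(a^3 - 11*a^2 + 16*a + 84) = a/(a + 2)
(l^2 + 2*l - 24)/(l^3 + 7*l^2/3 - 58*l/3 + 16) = 3*(l - 4)/(3*l^2 - 11*l + 8)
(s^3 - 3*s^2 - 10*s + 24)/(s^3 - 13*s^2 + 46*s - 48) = (s^2 - s - 12)/(s^2 - 11*s + 24)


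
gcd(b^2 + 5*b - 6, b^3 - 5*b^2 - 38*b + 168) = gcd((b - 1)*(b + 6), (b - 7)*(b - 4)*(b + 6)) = b + 6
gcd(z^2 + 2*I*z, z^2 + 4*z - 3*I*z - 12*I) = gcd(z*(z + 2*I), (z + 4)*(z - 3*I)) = 1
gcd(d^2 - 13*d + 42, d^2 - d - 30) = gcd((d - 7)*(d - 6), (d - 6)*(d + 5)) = d - 6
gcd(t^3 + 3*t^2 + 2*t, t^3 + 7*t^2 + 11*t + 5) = t + 1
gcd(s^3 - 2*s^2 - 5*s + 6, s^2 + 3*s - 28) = 1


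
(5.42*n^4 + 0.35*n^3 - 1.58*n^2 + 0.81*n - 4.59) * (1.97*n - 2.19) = 10.6774*n^5 - 11.1803*n^4 - 3.8791*n^3 + 5.0559*n^2 - 10.8162*n + 10.0521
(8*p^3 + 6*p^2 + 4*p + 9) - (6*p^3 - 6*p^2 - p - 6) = 2*p^3 + 12*p^2 + 5*p + 15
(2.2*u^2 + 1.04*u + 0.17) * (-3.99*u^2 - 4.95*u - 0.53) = -8.778*u^4 - 15.0396*u^3 - 6.9923*u^2 - 1.3927*u - 0.0901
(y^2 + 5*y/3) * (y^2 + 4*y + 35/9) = y^4 + 17*y^3/3 + 95*y^2/9 + 175*y/27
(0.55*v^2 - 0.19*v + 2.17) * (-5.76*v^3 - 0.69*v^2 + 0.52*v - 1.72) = -3.168*v^5 + 0.7149*v^4 - 12.0821*v^3 - 2.5421*v^2 + 1.4552*v - 3.7324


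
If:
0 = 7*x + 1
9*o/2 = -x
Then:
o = 2/63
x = -1/7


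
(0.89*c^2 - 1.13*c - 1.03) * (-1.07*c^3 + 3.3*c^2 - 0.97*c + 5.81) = -0.9523*c^5 + 4.1461*c^4 - 3.4902*c^3 + 2.868*c^2 - 5.5662*c - 5.9843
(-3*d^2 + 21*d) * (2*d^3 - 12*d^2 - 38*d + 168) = -6*d^5 + 78*d^4 - 138*d^3 - 1302*d^2 + 3528*d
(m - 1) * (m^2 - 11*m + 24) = m^3 - 12*m^2 + 35*m - 24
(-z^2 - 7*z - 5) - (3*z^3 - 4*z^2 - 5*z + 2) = -3*z^3 + 3*z^2 - 2*z - 7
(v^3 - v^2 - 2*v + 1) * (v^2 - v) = v^5 - 2*v^4 - v^3 + 3*v^2 - v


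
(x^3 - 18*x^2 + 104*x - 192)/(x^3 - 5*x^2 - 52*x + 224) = (x - 6)/(x + 7)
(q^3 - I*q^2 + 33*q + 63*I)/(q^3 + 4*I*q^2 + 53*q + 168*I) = (q + 3*I)/(q + 8*I)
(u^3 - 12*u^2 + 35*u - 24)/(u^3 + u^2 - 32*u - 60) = (u^3 - 12*u^2 + 35*u - 24)/(u^3 + u^2 - 32*u - 60)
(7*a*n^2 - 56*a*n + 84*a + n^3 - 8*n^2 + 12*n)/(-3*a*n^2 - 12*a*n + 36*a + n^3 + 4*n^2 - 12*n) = (-7*a*n + 42*a - n^2 + 6*n)/(3*a*n + 18*a - n^2 - 6*n)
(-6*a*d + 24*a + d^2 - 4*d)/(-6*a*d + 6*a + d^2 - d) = (d - 4)/(d - 1)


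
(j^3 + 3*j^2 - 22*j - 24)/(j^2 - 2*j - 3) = (j^2 + 2*j - 24)/(j - 3)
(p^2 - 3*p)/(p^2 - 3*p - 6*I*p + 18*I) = p/(p - 6*I)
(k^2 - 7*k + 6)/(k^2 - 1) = (k - 6)/(k + 1)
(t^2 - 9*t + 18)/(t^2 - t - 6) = (t - 6)/(t + 2)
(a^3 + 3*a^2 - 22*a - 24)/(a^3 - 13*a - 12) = (a + 6)/(a + 3)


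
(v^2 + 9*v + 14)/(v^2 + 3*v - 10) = (v^2 + 9*v + 14)/(v^2 + 3*v - 10)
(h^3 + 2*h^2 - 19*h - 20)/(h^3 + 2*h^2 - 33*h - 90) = (h^2 - 3*h - 4)/(h^2 - 3*h - 18)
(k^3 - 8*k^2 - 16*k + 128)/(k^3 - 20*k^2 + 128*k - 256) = (k + 4)/(k - 8)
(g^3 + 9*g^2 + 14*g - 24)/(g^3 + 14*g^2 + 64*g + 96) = (g - 1)/(g + 4)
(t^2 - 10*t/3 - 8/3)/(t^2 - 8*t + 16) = (t + 2/3)/(t - 4)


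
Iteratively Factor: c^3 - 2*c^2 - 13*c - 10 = (c + 1)*(c^2 - 3*c - 10) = (c + 1)*(c + 2)*(c - 5)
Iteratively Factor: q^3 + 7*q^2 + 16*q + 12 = (q + 2)*(q^2 + 5*q + 6) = (q + 2)^2*(q + 3)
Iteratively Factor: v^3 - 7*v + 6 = (v - 1)*(v^2 + v - 6) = (v - 1)*(v + 3)*(v - 2)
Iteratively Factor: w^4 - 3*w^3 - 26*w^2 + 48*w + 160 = (w - 4)*(w^3 + w^2 - 22*w - 40) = (w - 4)*(w + 2)*(w^2 - w - 20) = (w - 4)*(w + 2)*(w + 4)*(w - 5)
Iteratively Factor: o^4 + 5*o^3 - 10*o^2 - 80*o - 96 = (o + 3)*(o^3 + 2*o^2 - 16*o - 32) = (o + 3)*(o + 4)*(o^2 - 2*o - 8) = (o + 2)*(o + 3)*(o + 4)*(o - 4)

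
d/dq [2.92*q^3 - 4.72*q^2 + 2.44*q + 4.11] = 8.76*q^2 - 9.44*q + 2.44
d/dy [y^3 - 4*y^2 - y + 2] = 3*y^2 - 8*y - 1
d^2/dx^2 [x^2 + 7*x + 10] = 2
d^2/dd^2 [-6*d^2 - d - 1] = -12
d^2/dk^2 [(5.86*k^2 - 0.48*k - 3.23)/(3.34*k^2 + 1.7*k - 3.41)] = (1.13686837721616e-13*k^4 - 77.2555360000001*k^3 + 184.255776*k^2 - 142.841112*k + 38.471288)/(37.259704*k^6 + 56.89356*k^5 - 85.163988*k^4 - 111.25888*k^3 + 86.948862*k^2 + 59.30331*k - 39.651821)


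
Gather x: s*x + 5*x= x*(s + 5)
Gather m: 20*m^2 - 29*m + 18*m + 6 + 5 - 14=20*m^2 - 11*m - 3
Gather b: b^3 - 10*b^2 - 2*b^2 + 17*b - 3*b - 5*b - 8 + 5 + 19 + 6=b^3 - 12*b^2 + 9*b + 22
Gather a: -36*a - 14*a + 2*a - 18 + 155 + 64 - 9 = 192 - 48*a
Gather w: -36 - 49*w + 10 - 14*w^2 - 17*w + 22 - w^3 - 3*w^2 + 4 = -w^3 - 17*w^2 - 66*w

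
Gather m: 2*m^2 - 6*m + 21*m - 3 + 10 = 2*m^2 + 15*m + 7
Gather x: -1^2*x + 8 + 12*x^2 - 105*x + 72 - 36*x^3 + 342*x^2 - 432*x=-36*x^3 + 354*x^2 - 538*x + 80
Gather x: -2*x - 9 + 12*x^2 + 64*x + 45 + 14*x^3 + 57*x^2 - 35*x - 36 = 14*x^3 + 69*x^2 + 27*x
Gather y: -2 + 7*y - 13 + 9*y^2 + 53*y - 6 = 9*y^2 + 60*y - 21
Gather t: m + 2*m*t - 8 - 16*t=m + t*(2*m - 16) - 8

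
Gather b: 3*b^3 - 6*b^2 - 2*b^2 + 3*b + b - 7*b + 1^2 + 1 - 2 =3*b^3 - 8*b^2 - 3*b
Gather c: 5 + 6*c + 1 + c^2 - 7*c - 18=c^2 - c - 12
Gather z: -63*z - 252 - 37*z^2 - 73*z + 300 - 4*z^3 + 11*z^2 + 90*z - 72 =-4*z^3 - 26*z^2 - 46*z - 24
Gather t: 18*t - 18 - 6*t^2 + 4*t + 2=-6*t^2 + 22*t - 16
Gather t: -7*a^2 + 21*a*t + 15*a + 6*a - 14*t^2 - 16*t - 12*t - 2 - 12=-7*a^2 + 21*a - 14*t^2 + t*(21*a - 28) - 14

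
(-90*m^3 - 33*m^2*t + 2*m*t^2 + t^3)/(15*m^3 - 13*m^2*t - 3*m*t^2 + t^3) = (-30*m^2 - m*t + t^2)/(5*m^2 - 6*m*t + t^2)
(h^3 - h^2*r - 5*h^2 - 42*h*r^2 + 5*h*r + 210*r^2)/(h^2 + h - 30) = (h^2 - h*r - 42*r^2)/(h + 6)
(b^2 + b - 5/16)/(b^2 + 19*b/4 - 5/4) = (b + 5/4)/(b + 5)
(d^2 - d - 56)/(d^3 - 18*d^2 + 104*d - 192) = (d + 7)/(d^2 - 10*d + 24)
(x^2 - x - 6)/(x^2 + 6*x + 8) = (x - 3)/(x + 4)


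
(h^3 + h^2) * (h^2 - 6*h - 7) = h^5 - 5*h^4 - 13*h^3 - 7*h^2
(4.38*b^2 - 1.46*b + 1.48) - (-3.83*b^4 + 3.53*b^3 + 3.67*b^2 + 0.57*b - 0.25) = 3.83*b^4 - 3.53*b^3 + 0.71*b^2 - 2.03*b + 1.73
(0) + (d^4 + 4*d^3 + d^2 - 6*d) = d^4 + 4*d^3 + d^2 - 6*d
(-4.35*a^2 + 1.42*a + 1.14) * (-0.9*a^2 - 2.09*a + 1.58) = 3.915*a^4 + 7.8135*a^3 - 10.8668*a^2 - 0.139*a + 1.8012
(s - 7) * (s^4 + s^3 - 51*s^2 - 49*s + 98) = s^5 - 6*s^4 - 58*s^3 + 308*s^2 + 441*s - 686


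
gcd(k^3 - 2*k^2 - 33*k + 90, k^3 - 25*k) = k - 5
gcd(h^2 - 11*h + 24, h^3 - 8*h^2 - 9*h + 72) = h^2 - 11*h + 24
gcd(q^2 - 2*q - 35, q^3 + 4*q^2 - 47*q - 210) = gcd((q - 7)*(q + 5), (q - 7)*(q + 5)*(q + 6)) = q^2 - 2*q - 35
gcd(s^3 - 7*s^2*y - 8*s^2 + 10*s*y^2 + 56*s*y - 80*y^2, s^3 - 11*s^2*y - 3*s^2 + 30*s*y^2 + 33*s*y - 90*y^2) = -s + 5*y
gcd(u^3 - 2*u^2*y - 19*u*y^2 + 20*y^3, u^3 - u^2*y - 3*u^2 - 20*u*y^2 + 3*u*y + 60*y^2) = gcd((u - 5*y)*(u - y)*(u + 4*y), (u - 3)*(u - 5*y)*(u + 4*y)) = -u^2 + u*y + 20*y^2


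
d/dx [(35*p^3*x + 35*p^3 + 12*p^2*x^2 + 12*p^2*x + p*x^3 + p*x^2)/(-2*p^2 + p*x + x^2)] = p*(-70*p^4 - 48*p^3*x - 59*p^3 - 29*p^2*x^2 - 74*p^2*x + 2*p*x^3 - 11*p*x^2 + x^4)/(4*p^4 - 4*p^3*x - 3*p^2*x^2 + 2*p*x^3 + x^4)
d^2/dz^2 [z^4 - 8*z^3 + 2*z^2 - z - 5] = 12*z^2 - 48*z + 4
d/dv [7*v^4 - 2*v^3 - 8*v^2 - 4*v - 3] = 28*v^3 - 6*v^2 - 16*v - 4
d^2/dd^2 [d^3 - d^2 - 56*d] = 6*d - 2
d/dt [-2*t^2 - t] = -4*t - 1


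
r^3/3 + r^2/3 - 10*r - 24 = (r/3 + 1)*(r - 6)*(r + 4)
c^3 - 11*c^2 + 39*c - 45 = (c - 5)*(c - 3)^2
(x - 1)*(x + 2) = x^2 + x - 2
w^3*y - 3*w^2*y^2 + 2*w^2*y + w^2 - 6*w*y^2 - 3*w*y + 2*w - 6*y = (w + 2)*(w - 3*y)*(w*y + 1)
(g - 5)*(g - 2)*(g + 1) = g^3 - 6*g^2 + 3*g + 10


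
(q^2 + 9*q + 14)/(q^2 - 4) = (q + 7)/(q - 2)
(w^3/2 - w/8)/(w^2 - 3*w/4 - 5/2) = (4*w^3 - w)/(8*w^2 - 6*w - 20)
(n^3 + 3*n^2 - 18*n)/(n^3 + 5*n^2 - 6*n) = (n - 3)/(n - 1)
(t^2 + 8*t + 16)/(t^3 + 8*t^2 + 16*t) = 1/t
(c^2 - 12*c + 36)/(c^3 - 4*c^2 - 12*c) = (c - 6)/(c*(c + 2))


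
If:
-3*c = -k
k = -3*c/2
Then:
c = 0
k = 0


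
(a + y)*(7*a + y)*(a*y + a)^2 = 7*a^4*y^2 + 14*a^4*y + 7*a^4 + 8*a^3*y^3 + 16*a^3*y^2 + 8*a^3*y + a^2*y^4 + 2*a^2*y^3 + a^2*y^2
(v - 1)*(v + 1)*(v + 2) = v^3 + 2*v^2 - v - 2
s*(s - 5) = s^2 - 5*s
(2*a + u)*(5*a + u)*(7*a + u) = 70*a^3 + 59*a^2*u + 14*a*u^2 + u^3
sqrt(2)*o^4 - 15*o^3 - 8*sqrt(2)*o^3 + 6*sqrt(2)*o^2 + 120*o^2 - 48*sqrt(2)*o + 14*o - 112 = (o - 8)*(o - 7*sqrt(2))*(o - sqrt(2))*(sqrt(2)*o + 1)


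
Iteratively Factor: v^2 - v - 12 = (v + 3)*(v - 4)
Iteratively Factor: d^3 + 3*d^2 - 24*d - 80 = (d + 4)*(d^2 - d - 20) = (d + 4)^2*(d - 5)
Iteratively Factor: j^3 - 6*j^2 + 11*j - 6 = (j - 3)*(j^2 - 3*j + 2) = (j - 3)*(j - 2)*(j - 1)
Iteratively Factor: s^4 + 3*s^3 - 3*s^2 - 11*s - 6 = (s + 1)*(s^3 + 2*s^2 - 5*s - 6) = (s + 1)^2*(s^2 + s - 6) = (s - 2)*(s + 1)^2*(s + 3)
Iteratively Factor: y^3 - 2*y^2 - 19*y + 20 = (y - 1)*(y^2 - y - 20) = (y - 1)*(y + 4)*(y - 5)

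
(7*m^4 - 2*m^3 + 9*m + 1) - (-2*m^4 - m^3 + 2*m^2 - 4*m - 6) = 9*m^4 - m^3 - 2*m^2 + 13*m + 7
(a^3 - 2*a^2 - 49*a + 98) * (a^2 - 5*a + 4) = a^5 - 7*a^4 - 35*a^3 + 335*a^2 - 686*a + 392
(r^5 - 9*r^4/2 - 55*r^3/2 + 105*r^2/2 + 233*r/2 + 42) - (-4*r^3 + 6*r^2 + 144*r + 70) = r^5 - 9*r^4/2 - 47*r^3/2 + 93*r^2/2 - 55*r/2 - 28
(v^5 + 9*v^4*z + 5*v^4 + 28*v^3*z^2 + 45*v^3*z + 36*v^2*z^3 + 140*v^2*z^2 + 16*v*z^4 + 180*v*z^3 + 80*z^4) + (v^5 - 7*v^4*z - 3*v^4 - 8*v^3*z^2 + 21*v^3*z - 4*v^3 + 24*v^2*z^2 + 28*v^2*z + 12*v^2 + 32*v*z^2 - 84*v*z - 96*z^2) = 2*v^5 + 2*v^4*z + 2*v^4 + 20*v^3*z^2 + 66*v^3*z - 4*v^3 + 36*v^2*z^3 + 164*v^2*z^2 + 28*v^2*z + 12*v^2 + 16*v*z^4 + 180*v*z^3 + 32*v*z^2 - 84*v*z + 80*z^4 - 96*z^2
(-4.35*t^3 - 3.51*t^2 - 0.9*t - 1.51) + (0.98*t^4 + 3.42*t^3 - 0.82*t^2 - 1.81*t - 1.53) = 0.98*t^4 - 0.93*t^3 - 4.33*t^2 - 2.71*t - 3.04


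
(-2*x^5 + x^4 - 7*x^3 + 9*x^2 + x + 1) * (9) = -18*x^5 + 9*x^4 - 63*x^3 + 81*x^2 + 9*x + 9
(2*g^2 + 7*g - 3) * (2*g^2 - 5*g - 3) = 4*g^4 + 4*g^3 - 47*g^2 - 6*g + 9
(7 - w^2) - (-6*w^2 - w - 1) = 5*w^2 + w + 8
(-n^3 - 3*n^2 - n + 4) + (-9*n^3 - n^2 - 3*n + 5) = -10*n^3 - 4*n^2 - 4*n + 9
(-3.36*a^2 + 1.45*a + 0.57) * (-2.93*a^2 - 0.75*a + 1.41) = 9.8448*a^4 - 1.7285*a^3 - 7.4952*a^2 + 1.617*a + 0.8037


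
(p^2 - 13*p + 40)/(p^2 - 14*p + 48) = (p - 5)/(p - 6)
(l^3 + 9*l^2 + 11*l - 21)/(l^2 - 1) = (l^2 + 10*l + 21)/(l + 1)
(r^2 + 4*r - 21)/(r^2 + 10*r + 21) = (r - 3)/(r + 3)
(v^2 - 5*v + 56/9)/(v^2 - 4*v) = (v^2 - 5*v + 56/9)/(v*(v - 4))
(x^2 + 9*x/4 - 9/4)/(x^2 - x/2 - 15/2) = (-4*x^2 - 9*x + 9)/(2*(-2*x^2 + x + 15))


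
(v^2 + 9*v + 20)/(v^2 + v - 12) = (v + 5)/(v - 3)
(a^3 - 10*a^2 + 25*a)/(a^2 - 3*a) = (a^2 - 10*a + 25)/(a - 3)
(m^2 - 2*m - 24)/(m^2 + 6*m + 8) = (m - 6)/(m + 2)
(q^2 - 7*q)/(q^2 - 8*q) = (q - 7)/(q - 8)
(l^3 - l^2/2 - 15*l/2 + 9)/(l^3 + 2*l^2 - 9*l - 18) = (l^2 - 7*l/2 + 3)/(l^2 - l - 6)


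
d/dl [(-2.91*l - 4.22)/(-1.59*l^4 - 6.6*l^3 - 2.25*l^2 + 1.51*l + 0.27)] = (-13.8807*l^4 - 65.2512*l^3 - 90.1035*l^2 - 18.99*l + 5.5865)/(2.5281*l^8 + 20.988*l^7 + 50.715*l^6 + 24.8982*l^5 - 15.7281*l^4 - 10.359*l^3 + 1.0651*l^2 + 0.8154*l + 0.0729)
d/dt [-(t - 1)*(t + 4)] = -2*t - 3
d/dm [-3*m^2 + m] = 1 - 6*m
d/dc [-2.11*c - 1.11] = -2.11000000000000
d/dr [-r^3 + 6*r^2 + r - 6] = -3*r^2 + 12*r + 1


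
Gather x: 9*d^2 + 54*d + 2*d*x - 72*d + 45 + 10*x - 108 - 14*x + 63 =9*d^2 - 18*d + x*(2*d - 4)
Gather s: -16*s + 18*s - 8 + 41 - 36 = 2*s - 3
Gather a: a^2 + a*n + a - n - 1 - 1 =a^2 + a*(n + 1) - n - 2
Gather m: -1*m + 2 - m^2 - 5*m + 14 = -m^2 - 6*m + 16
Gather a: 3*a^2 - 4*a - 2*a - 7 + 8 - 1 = 3*a^2 - 6*a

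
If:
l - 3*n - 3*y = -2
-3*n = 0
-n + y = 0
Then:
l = -2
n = 0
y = 0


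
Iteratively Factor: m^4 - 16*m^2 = (m + 4)*(m^3 - 4*m^2) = (m - 4)*(m + 4)*(m^2) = m*(m - 4)*(m + 4)*(m)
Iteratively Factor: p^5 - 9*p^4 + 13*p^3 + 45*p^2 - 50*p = (p + 2)*(p^4 - 11*p^3 + 35*p^2 - 25*p) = (p - 5)*(p + 2)*(p^3 - 6*p^2 + 5*p) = p*(p - 5)*(p + 2)*(p^2 - 6*p + 5) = p*(p - 5)^2*(p + 2)*(p - 1)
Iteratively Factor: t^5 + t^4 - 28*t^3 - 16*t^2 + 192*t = (t + 4)*(t^4 - 3*t^3 - 16*t^2 + 48*t) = t*(t + 4)*(t^3 - 3*t^2 - 16*t + 48) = t*(t - 3)*(t + 4)*(t^2 - 16) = t*(t - 3)*(t + 4)^2*(t - 4)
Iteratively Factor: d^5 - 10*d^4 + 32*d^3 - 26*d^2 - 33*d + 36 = (d - 4)*(d^4 - 6*d^3 + 8*d^2 + 6*d - 9) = (d - 4)*(d - 1)*(d^3 - 5*d^2 + 3*d + 9) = (d - 4)*(d - 3)*(d - 1)*(d^2 - 2*d - 3) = (d - 4)*(d - 3)^2*(d - 1)*(d + 1)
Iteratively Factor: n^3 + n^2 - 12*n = (n - 3)*(n^2 + 4*n) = n*(n - 3)*(n + 4)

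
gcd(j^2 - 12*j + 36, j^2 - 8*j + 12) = j - 6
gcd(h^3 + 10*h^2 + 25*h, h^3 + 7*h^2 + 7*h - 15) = h + 5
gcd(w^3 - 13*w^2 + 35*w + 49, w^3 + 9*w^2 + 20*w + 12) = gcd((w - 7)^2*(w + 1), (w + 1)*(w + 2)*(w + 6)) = w + 1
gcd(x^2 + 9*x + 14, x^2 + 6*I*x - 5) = 1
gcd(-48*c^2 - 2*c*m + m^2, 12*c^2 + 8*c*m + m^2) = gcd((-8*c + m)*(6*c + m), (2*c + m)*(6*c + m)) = 6*c + m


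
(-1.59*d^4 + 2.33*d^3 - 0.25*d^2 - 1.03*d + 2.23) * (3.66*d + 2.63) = -5.8194*d^5 + 4.3461*d^4 + 5.2129*d^3 - 4.4273*d^2 + 5.4529*d + 5.8649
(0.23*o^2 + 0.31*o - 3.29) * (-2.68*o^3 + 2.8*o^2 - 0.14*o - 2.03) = -0.6164*o^5 - 0.1868*o^4 + 9.653*o^3 - 9.7223*o^2 - 0.1687*o + 6.6787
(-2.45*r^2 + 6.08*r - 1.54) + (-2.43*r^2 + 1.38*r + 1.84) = -4.88*r^2 + 7.46*r + 0.3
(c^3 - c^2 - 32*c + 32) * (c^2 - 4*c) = c^5 - 5*c^4 - 28*c^3 + 160*c^2 - 128*c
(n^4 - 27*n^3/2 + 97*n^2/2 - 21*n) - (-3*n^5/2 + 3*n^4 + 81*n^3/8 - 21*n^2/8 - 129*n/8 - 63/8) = 3*n^5/2 - 2*n^4 - 189*n^3/8 + 409*n^2/8 - 39*n/8 + 63/8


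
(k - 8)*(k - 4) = k^2 - 12*k + 32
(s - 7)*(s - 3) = s^2 - 10*s + 21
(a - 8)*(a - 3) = a^2 - 11*a + 24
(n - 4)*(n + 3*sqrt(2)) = n^2 - 4*n + 3*sqrt(2)*n - 12*sqrt(2)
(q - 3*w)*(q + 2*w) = q^2 - q*w - 6*w^2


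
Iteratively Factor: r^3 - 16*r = (r - 4)*(r^2 + 4*r) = r*(r - 4)*(r + 4)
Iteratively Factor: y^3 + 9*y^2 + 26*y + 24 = (y + 4)*(y^2 + 5*y + 6) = (y + 2)*(y + 4)*(y + 3)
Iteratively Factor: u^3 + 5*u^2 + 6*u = (u + 3)*(u^2 + 2*u) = u*(u + 3)*(u + 2)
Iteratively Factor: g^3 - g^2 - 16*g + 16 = (g - 1)*(g^2 - 16) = (g - 4)*(g - 1)*(g + 4)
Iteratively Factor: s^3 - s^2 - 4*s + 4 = (s - 2)*(s^2 + s - 2) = (s - 2)*(s + 2)*(s - 1)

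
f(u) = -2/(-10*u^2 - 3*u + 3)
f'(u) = -2*(20*u + 3)/(-10*u^2 - 3*u + 3)^2 = 2*(-20*u - 3)/(10*u^2 + 3*u - 3)^2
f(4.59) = 0.01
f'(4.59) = -0.00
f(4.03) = 0.01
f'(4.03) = -0.01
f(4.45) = 0.01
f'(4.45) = -0.00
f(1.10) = 0.16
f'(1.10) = -0.33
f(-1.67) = 0.10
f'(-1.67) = 0.15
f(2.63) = 0.03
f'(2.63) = -0.02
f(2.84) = 0.02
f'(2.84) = -0.02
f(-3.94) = 0.01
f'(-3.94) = 0.01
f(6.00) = 0.01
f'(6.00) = 0.00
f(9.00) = 0.00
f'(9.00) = 0.00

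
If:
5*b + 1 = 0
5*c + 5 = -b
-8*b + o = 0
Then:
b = -1/5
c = -24/25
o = -8/5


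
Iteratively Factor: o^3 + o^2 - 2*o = (o + 2)*(o^2 - o) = o*(o + 2)*(o - 1)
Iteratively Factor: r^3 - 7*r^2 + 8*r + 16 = (r + 1)*(r^2 - 8*r + 16) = (r - 4)*(r + 1)*(r - 4)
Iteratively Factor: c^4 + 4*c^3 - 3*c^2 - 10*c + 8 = (c - 1)*(c^3 + 5*c^2 + 2*c - 8) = (c - 1)*(c + 4)*(c^2 + c - 2) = (c - 1)^2*(c + 4)*(c + 2)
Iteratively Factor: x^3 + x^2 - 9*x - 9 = (x + 1)*(x^2 - 9) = (x - 3)*(x + 1)*(x + 3)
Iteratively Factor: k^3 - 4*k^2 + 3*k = (k - 3)*(k^2 - k) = (k - 3)*(k - 1)*(k)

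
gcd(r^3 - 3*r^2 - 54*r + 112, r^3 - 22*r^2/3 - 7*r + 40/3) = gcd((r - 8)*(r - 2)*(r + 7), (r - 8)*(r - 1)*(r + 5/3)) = r - 8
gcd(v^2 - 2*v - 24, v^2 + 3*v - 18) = 1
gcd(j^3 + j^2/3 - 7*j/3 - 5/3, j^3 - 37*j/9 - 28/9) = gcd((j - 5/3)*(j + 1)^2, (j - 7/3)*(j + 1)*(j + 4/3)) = j + 1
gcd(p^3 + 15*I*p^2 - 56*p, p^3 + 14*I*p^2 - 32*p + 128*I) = p + 8*I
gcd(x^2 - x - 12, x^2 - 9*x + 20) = x - 4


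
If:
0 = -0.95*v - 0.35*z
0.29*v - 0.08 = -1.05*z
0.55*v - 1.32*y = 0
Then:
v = -0.03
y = -0.01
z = 0.08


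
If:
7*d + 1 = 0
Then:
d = -1/7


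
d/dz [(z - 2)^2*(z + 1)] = 3*z*(z - 2)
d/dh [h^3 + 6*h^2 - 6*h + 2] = 3*h^2 + 12*h - 6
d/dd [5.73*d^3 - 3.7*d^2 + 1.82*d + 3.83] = 17.19*d^2 - 7.4*d + 1.82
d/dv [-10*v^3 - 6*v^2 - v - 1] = -30*v^2 - 12*v - 1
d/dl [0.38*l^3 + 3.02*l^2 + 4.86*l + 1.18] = 1.14*l^2 + 6.04*l + 4.86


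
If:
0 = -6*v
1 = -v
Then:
No Solution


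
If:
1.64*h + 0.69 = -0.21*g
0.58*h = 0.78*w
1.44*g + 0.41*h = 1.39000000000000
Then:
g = 1.13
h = -0.56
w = -0.42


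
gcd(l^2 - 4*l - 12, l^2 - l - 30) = l - 6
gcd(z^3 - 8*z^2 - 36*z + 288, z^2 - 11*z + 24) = z - 8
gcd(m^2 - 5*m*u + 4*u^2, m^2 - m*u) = -m + u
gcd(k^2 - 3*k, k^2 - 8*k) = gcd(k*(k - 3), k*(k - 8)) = k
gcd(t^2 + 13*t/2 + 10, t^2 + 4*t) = t + 4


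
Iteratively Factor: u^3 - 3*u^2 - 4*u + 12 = (u + 2)*(u^2 - 5*u + 6) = (u - 2)*(u + 2)*(u - 3)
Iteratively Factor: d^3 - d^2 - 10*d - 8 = (d + 1)*(d^2 - 2*d - 8) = (d + 1)*(d + 2)*(d - 4)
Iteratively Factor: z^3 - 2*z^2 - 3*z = (z)*(z^2 - 2*z - 3) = z*(z - 3)*(z + 1)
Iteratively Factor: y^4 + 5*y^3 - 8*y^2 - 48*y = (y - 3)*(y^3 + 8*y^2 + 16*y) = y*(y - 3)*(y^2 + 8*y + 16) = y*(y - 3)*(y + 4)*(y + 4)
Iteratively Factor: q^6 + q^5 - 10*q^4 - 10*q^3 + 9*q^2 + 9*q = (q)*(q^5 + q^4 - 10*q^3 - 10*q^2 + 9*q + 9) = q*(q - 1)*(q^4 + 2*q^3 - 8*q^2 - 18*q - 9) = q*(q - 1)*(q + 3)*(q^3 - q^2 - 5*q - 3) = q*(q - 3)*(q - 1)*(q + 3)*(q^2 + 2*q + 1) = q*(q - 3)*(q - 1)*(q + 1)*(q + 3)*(q + 1)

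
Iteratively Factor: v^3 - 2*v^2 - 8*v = (v + 2)*(v^2 - 4*v) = (v - 4)*(v + 2)*(v)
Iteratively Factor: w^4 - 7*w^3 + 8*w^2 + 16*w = (w - 4)*(w^3 - 3*w^2 - 4*w) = (w - 4)^2*(w^2 + w) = w*(w - 4)^2*(w + 1)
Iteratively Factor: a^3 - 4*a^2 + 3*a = (a)*(a^2 - 4*a + 3) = a*(a - 3)*(a - 1)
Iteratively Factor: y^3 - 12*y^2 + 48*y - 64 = (y - 4)*(y^2 - 8*y + 16) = (y - 4)^2*(y - 4)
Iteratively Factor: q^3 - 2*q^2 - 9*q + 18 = (q - 2)*(q^2 - 9) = (q - 3)*(q - 2)*(q + 3)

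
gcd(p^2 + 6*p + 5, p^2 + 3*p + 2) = p + 1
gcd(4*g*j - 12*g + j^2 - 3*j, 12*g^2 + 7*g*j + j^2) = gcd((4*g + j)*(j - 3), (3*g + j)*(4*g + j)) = 4*g + j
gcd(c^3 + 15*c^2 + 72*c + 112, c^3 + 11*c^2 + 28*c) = c^2 + 11*c + 28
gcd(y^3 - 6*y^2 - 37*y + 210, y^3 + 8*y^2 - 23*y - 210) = y^2 + y - 30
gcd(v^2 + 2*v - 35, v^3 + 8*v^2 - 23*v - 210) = v^2 + 2*v - 35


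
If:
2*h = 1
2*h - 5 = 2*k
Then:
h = 1/2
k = -2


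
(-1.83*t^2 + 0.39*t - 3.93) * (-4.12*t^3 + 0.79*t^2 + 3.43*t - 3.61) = 7.5396*t^5 - 3.0525*t^4 + 10.2228*t^3 + 4.8393*t^2 - 14.8878*t + 14.1873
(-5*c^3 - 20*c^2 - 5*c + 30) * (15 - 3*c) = 15*c^4 - 15*c^3 - 285*c^2 - 165*c + 450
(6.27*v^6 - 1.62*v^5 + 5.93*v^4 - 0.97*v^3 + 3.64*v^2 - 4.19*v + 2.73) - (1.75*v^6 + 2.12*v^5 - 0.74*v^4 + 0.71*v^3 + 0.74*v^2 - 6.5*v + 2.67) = 4.52*v^6 - 3.74*v^5 + 6.67*v^4 - 1.68*v^3 + 2.9*v^2 + 2.31*v + 0.0600000000000001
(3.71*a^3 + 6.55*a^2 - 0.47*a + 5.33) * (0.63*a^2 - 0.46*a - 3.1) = 2.3373*a^5 + 2.4199*a^4 - 14.8101*a^3 - 16.7309*a^2 - 0.9948*a - 16.523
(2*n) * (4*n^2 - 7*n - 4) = 8*n^3 - 14*n^2 - 8*n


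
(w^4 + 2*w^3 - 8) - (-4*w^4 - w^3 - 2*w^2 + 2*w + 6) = 5*w^4 + 3*w^3 + 2*w^2 - 2*w - 14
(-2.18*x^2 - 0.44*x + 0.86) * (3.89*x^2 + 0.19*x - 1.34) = -8.4802*x^4 - 2.1258*x^3 + 6.183*x^2 + 0.753*x - 1.1524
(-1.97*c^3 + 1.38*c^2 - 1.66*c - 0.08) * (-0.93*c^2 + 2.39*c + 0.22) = 1.8321*c^5 - 5.9917*c^4 + 4.4086*c^3 - 3.5894*c^2 - 0.5564*c - 0.0176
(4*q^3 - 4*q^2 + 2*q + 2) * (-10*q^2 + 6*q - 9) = -40*q^5 + 64*q^4 - 80*q^3 + 28*q^2 - 6*q - 18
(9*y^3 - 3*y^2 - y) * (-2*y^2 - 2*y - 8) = -18*y^5 - 12*y^4 - 64*y^3 + 26*y^2 + 8*y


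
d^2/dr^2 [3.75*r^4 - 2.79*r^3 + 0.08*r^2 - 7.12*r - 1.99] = 45.0*r^2 - 16.74*r + 0.16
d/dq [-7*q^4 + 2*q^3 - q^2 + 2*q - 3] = -28*q^3 + 6*q^2 - 2*q + 2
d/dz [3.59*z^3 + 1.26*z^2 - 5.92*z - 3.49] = 10.77*z^2 + 2.52*z - 5.92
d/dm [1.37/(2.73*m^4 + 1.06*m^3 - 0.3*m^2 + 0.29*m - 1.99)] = (-14.9604*m^3 - 4.3566*m^2 + 0.822*m - 0.3973)/(2.73*m^4 + 1.06*m^3 - 0.3*m^2 + 0.29*m - 1.99)^2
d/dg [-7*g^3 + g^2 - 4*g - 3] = -21*g^2 + 2*g - 4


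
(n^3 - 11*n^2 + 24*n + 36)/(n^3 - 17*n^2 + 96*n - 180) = (n + 1)/(n - 5)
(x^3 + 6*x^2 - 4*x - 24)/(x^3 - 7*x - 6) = (x^2 + 4*x - 12)/(x^2 - 2*x - 3)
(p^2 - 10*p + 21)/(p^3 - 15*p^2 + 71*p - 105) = 1/(p - 5)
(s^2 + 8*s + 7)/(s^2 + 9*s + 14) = (s + 1)/(s + 2)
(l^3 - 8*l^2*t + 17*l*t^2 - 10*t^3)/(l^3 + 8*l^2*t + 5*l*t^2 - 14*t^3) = (l^2 - 7*l*t + 10*t^2)/(l^2 + 9*l*t + 14*t^2)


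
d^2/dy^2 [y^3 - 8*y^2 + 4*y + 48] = 6*y - 16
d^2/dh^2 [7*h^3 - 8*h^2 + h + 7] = 42*h - 16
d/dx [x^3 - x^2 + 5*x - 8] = 3*x^2 - 2*x + 5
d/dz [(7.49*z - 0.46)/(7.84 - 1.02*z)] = (59.417448*z - 456.698816)/(1.02*z - 7.84)^3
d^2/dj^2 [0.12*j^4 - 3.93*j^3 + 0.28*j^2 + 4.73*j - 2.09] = 1.44*j^2 - 23.58*j + 0.56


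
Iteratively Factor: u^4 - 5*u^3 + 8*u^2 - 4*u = (u - 1)*(u^3 - 4*u^2 + 4*u) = u*(u - 1)*(u^2 - 4*u + 4) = u*(u - 2)*(u - 1)*(u - 2)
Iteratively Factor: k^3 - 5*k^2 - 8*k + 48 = (k - 4)*(k^2 - k - 12) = (k - 4)^2*(k + 3)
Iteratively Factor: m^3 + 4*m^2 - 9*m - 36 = (m + 4)*(m^2 - 9) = (m + 3)*(m + 4)*(m - 3)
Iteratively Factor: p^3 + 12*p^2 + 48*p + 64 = (p + 4)*(p^2 + 8*p + 16) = (p + 4)^2*(p + 4)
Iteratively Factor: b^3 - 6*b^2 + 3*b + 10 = (b + 1)*(b^2 - 7*b + 10) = (b - 2)*(b + 1)*(b - 5)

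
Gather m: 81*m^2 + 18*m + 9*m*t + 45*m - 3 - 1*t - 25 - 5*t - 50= 81*m^2 + m*(9*t + 63) - 6*t - 78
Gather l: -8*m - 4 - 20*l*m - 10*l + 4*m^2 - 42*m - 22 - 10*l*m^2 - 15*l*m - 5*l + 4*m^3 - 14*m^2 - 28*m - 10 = l*(-10*m^2 - 35*m - 15) + 4*m^3 - 10*m^2 - 78*m - 36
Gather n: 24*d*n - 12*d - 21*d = 24*d*n - 33*d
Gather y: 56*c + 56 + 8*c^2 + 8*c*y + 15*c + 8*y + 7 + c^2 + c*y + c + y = 9*c^2 + 72*c + y*(9*c + 9) + 63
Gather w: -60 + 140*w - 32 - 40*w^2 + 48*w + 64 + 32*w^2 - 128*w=-8*w^2 + 60*w - 28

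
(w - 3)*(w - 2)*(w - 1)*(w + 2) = w^4 - 4*w^3 - w^2 + 16*w - 12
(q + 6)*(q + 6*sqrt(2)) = q^2 + 6*q + 6*sqrt(2)*q + 36*sqrt(2)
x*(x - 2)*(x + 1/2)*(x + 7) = x^4 + 11*x^3/2 - 23*x^2/2 - 7*x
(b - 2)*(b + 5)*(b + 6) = b^3 + 9*b^2 + 8*b - 60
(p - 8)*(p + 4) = p^2 - 4*p - 32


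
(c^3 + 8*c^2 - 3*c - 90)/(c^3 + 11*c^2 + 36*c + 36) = (c^2 + 2*c - 15)/(c^2 + 5*c + 6)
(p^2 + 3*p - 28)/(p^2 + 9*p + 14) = (p - 4)/(p + 2)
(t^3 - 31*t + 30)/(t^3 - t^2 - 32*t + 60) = (t - 1)/(t - 2)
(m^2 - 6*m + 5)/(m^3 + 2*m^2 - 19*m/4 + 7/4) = 4*(m - 5)/(4*m^2 + 12*m - 7)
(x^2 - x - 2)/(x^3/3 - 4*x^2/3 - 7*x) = 3*(-x^2 + x + 2)/(x*(-x^2 + 4*x + 21))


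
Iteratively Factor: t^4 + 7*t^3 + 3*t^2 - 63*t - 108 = (t + 4)*(t^3 + 3*t^2 - 9*t - 27) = (t + 3)*(t + 4)*(t^2 - 9) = (t - 3)*(t + 3)*(t + 4)*(t + 3)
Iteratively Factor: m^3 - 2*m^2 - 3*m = (m - 3)*(m^2 + m) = (m - 3)*(m + 1)*(m)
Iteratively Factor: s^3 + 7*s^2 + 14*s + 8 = (s + 1)*(s^2 + 6*s + 8) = (s + 1)*(s + 4)*(s + 2)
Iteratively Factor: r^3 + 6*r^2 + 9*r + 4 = (r + 1)*(r^2 + 5*r + 4) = (r + 1)*(r + 4)*(r + 1)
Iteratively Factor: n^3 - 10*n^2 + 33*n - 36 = (n - 3)*(n^2 - 7*n + 12) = (n - 4)*(n - 3)*(n - 3)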